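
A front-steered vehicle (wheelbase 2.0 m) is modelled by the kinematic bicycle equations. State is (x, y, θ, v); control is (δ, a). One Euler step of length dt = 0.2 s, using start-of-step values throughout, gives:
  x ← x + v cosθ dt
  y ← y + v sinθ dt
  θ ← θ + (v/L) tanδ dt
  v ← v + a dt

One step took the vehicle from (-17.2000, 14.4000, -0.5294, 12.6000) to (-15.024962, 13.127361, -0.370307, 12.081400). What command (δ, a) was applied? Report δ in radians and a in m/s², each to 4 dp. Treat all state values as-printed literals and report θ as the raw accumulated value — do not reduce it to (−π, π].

δ = 0.1256, a = -2.5930

a = (v'−v)/dt = (-0.518600)/0.2 = -2.5930
Δθ = θ'−θ = 0.159093;  (v·dt/L) = 12.6000·0.2/2.0 = 1.260000
tan δ = Δθ·L/(v·dt) = 0.126264  →  δ = 0.1256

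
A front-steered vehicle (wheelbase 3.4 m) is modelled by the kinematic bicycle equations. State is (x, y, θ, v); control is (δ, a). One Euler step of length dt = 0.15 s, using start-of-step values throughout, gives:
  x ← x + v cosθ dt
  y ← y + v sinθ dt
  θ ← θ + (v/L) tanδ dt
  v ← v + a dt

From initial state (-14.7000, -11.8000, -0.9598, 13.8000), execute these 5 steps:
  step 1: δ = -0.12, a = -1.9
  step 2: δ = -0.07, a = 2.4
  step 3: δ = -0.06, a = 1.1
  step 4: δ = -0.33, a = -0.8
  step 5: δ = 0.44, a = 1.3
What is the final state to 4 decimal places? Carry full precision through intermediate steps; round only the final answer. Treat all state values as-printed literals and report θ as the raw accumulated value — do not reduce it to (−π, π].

after step 1 (δ=-0.12, a=-1.9): (-13.512475, -13.495489, -1.033212, 13.515000)
after step 2 (δ=-0.07, a=2.4): (-12.474395, -15.236791, -1.075017, 13.875000)
after step 3 (δ=-0.06, a=1.1): (-11.484309, -17.067455, -1.111789, 14.040000)
after step 4 (δ=-0.33, a=-0.8): (-10.551229, -18.955470, -1.323953, 13.920000)
after step 5 (δ=0.44, a=1.3): (-10.041039, -20.980179, -1.034839, 14.115000)

(-10.0410, -20.9802, -1.0348, 14.1150)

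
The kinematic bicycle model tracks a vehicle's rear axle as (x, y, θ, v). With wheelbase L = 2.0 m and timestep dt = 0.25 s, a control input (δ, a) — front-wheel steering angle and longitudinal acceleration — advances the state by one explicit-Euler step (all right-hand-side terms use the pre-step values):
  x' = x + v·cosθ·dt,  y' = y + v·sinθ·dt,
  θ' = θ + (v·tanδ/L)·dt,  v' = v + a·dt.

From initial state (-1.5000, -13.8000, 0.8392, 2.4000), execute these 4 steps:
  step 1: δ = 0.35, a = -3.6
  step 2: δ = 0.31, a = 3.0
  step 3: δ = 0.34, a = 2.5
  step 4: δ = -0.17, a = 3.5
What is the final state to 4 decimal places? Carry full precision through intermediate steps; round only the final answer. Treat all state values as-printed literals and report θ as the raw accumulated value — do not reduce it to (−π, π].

after step 1 (δ=0.35, a=-3.6): (-1.099165, -13.353535, 0.948709, 1.500000)
after step 2 (δ=0.31, a=3.0): (-0.880640, -13.048786, 1.008770, 2.250000)
after step 3 (δ=0.34, a=2.5): (-0.580883, -12.572811, 1.108258, 2.875000)
after step 4 (δ=-0.17, a=3.5): (-0.260162, -11.929585, 1.046569, 3.750000)

(-0.2602, -11.9296, 1.0466, 3.7500)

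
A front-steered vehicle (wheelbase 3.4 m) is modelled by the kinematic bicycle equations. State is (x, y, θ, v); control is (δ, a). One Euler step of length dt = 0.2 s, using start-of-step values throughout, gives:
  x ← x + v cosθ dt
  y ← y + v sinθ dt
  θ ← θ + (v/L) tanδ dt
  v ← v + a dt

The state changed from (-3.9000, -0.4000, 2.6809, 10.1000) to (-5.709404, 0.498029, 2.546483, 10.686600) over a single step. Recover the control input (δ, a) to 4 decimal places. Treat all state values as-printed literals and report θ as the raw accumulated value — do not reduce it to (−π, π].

δ = -0.2225, a = 2.9330

a = (v'−v)/dt = (0.586600)/0.2 = 2.9330
Δθ = θ'−θ = -0.134417;  (v·dt/L) = 10.1000·0.2/3.4 = 0.594118
tan δ = Δθ·L/(v·dt) = -0.226246  →  δ = -0.2225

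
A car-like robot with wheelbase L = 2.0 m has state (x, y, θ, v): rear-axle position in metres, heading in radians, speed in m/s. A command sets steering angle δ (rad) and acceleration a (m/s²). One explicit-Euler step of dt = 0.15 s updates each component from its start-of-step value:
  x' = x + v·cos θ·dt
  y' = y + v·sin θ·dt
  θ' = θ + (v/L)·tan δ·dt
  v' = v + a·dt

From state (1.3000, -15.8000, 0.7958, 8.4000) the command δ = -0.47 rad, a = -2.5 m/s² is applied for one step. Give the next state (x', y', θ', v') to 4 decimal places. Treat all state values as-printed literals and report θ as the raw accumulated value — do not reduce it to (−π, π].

x' = 1.3000 + 8.4000·cos(0.7958)·0.15 = 2.1816
y' = -15.8000 + 8.4000·sin(0.7958)·0.15 = -14.8998
θ' = 0.7958 + (8.4000/2.0)·tan(-0.47)·0.15 = 0.4758
v' = 8.4000 − 2.5000·0.15 = 8.0250

(2.1816, -14.8998, 0.4758, 8.0250)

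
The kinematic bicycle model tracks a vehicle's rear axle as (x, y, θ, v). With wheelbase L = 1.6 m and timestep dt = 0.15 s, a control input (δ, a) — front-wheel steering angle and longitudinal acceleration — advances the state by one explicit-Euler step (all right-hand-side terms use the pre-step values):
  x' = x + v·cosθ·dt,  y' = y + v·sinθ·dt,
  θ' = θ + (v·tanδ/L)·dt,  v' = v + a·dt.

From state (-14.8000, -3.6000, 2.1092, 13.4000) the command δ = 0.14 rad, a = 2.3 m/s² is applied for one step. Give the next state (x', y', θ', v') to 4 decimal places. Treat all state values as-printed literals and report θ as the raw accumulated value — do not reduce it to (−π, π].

x' = -14.8000 + 13.4000·cos(2.1092)·0.15 = -15.8307
y' = -3.6000 + 13.4000·sin(2.1092)·0.15 = -1.8744
θ' = 2.1092 + (13.4000/1.6)·tan(0.14)·0.15 = 2.2862
v' = 13.4000 + 2.3000·0.15 = 13.7450

(-15.8307, -1.8744, 2.2862, 13.7450)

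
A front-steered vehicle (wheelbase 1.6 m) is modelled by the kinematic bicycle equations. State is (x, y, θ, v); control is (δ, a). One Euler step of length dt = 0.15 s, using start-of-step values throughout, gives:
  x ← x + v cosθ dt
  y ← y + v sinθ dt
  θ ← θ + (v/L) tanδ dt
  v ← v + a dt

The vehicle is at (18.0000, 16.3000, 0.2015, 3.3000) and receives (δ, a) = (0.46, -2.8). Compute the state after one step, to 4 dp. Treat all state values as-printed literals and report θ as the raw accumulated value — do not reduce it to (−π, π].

(18.4850, 16.3991, 0.3548, 2.8800)

x' = 18.0000 + 3.3000·cos(0.2015)·0.15 = 18.4850
y' = 16.3000 + 3.3000·sin(0.2015)·0.15 = 16.3991
θ' = 0.2015 + (3.3000/1.6)·tan(0.46)·0.15 = 0.3548
v' = 3.3000 − 2.8000·0.15 = 2.8800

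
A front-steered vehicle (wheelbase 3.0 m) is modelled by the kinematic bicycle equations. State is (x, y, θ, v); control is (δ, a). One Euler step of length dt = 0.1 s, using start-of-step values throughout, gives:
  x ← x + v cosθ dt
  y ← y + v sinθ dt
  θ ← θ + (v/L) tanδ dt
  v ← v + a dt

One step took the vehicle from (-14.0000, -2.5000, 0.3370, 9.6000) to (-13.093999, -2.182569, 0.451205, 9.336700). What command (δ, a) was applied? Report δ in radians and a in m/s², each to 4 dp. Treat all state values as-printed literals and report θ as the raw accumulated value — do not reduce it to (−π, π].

a = (v'−v)/dt = (-0.263300)/0.1 = -2.6330
Δθ = θ'−θ = 0.114205;  (v·dt/L) = 9.6000·0.1/3.0 = 0.320000
tan δ = Δθ·L/(v·dt) = 0.356891  →  δ = 0.3428

δ = 0.3428, a = -2.6330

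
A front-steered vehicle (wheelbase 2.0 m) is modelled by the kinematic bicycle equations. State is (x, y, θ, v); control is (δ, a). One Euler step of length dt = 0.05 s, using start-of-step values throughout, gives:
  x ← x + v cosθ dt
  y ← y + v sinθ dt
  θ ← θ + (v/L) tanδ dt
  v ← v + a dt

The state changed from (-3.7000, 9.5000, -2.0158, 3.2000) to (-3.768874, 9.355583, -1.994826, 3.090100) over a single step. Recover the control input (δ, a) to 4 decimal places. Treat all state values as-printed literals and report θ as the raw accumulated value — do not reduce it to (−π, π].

a = (v'−v)/dt = (-0.109900)/0.05 = -2.1980
Δθ = θ'−θ = 0.020974;  (v·dt/L) = 3.2000·0.05/2.0 = 0.080000
tan δ = Δθ·L/(v·dt) = 0.262175  →  δ = 0.2564

δ = 0.2564, a = -2.1980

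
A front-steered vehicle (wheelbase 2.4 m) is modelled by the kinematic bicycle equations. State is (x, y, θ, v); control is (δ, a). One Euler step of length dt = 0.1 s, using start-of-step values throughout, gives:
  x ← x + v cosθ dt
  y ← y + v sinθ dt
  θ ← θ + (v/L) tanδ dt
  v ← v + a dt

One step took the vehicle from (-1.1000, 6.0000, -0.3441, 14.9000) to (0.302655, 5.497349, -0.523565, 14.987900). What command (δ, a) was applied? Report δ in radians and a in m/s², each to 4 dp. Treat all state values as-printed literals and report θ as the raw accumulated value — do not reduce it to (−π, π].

δ = -0.2814, a = 0.8790

a = (v'−v)/dt = (0.087900)/0.1 = 0.8790
Δθ = θ'−θ = -0.179465;  (v·dt/L) = 14.9000·0.1/2.4 = 0.620833
tan δ = Δθ·L/(v·dt) = -0.289071  →  δ = -0.2814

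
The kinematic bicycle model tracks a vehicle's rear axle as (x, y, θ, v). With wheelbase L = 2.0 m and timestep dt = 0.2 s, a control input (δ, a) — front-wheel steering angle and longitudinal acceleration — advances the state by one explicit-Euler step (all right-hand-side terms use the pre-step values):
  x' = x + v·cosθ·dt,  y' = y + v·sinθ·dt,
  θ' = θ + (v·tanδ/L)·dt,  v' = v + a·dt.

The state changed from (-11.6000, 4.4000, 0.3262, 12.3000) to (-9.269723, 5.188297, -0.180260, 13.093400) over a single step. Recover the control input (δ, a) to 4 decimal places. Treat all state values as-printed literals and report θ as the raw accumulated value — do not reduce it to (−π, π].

δ = -0.3906, a = 3.9670

a = (v'−v)/dt = (0.793400)/0.2 = 3.9670
Δθ = θ'−θ = -0.506460;  (v·dt/L) = 12.3000·0.2/2.0 = 1.230000
tan δ = Δθ·L/(v·dt) = -0.411756  →  δ = -0.3906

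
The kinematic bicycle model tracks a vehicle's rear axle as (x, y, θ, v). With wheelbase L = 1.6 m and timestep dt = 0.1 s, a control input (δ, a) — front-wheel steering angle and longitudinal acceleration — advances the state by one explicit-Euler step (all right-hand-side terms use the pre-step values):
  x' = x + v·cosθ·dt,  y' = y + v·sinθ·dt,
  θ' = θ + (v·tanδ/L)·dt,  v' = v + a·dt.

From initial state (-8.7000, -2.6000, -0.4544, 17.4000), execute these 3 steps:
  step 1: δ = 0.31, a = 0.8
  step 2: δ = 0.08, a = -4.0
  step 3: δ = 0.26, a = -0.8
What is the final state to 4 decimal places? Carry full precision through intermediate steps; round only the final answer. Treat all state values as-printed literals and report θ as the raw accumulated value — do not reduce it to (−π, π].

after step 1 (δ=0.31, a=0.8): (-7.136567, -3.363727, -0.106044, 17.480000)
after step 2 (δ=0.08, a=-4.0): (-5.398386, -3.548744, -0.018457, 17.080000)
after step 3 (δ=0.26, a=-0.8): (-3.690677, -3.580267, 0.265521, 17.000000)

(-3.6907, -3.5803, 0.2655, 17.0000)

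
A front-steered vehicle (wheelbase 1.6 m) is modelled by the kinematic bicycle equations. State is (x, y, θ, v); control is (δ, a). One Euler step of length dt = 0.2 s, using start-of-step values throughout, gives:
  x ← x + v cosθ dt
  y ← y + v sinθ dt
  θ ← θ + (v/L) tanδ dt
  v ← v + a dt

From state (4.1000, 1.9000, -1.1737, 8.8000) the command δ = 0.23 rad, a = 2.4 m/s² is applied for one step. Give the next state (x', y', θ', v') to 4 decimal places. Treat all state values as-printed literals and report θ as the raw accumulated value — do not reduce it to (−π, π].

(4.7807, 0.2769, -0.9161, 9.2800)

x' = 4.1000 + 8.8000·cos(-1.1737)·0.2 = 4.7807
y' = 1.9000 + 8.8000·sin(-1.1737)·0.2 = 0.2769
θ' = -1.1737 + (8.8000/1.6)·tan(0.23)·0.2 = -0.9161
v' = 8.8000 + 2.4000·0.2 = 9.2800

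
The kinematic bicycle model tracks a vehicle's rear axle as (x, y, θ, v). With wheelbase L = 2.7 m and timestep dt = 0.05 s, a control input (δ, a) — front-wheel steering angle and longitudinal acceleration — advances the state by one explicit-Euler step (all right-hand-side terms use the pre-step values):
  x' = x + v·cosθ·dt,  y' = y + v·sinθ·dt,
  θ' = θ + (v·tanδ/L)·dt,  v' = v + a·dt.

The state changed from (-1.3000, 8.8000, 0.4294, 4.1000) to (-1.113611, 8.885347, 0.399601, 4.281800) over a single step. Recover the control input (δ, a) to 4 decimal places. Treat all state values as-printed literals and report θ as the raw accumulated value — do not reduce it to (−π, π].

δ = -0.3740, a = 3.6360

a = (v'−v)/dt = (0.181800)/0.05 = 3.6360
Δθ = θ'−θ = -0.029799;  (v·dt/L) = 4.1000·0.05/2.7 = 0.075926
tan δ = Δθ·L/(v·dt) = -0.392475  →  δ = -0.3740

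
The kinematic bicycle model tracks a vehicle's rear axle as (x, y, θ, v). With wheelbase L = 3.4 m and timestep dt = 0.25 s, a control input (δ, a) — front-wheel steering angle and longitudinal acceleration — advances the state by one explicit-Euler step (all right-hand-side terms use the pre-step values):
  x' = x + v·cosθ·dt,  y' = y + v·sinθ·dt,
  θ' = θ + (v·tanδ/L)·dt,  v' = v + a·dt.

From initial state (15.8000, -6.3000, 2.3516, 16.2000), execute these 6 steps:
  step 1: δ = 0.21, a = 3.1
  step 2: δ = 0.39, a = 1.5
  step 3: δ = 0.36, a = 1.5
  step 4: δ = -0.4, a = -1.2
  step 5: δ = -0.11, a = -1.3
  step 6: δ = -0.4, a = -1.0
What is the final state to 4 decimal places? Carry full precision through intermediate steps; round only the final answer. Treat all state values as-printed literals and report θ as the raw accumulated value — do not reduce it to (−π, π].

(-7.5057, -1.7061, 2.3746, 16.8500)

after step 1 (δ=0.21, a=3.1): (12.949405, -3.423090, 2.605490, 16.975000)
after step 2 (δ=0.39, a=1.5): (9.301028, -1.255429, 3.118553, 17.350000)
after step 3 (δ=0.36, a=1.5): (4.964679, -1.155505, 3.598744, 17.725000)
after step 4 (δ=-0.4, a=-1.2): (0.988458, -3.111430, 3.047714, 17.425000)
after step 5 (δ=-0.11, a=-1.3): (-3.348610, -2.703069, 2.906205, 17.100000)
after step 6 (δ=-0.4, a=-1.0): (-7.505722, -1.706053, 2.374605, 16.850000)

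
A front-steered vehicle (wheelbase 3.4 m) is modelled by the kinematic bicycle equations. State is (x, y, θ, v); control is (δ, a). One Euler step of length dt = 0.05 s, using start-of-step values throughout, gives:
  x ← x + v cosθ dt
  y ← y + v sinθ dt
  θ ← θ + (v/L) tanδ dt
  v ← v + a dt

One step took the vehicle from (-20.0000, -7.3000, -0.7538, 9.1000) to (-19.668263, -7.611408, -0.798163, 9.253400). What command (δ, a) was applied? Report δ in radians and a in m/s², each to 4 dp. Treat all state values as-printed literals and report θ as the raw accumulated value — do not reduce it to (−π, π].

a = (v'−v)/dt = (0.153400)/0.05 = 3.0680
Δθ = θ'−θ = -0.044363;  (v·dt/L) = 9.1000·0.05/3.4 = 0.133824
tan δ = Δθ·L/(v·dt) = -0.331504  →  δ = -0.3201

δ = -0.3201, a = 3.0680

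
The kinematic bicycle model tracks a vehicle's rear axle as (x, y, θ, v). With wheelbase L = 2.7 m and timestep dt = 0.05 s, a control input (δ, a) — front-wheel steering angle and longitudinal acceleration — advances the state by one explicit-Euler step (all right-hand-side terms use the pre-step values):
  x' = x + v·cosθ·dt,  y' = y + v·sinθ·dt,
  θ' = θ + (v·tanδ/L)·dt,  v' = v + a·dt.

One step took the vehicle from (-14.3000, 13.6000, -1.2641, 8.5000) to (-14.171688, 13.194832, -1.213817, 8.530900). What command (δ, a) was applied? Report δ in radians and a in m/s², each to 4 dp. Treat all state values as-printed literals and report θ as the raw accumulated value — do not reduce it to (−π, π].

δ = 0.3092, a = 0.6180

a = (v'−v)/dt = (0.030900)/0.05 = 0.6180
Δθ = θ'−θ = 0.050283;  (v·dt/L) = 8.5000·0.05/2.7 = 0.157407
tan δ = Δθ·L/(v·dt) = 0.319445  →  δ = 0.3092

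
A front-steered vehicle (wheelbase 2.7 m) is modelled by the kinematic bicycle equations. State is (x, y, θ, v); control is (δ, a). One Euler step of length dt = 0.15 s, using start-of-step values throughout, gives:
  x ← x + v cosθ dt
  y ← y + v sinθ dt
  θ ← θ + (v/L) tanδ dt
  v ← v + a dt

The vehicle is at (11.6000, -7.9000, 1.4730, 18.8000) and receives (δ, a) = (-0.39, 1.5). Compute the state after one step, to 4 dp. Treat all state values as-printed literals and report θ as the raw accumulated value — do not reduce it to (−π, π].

(11.8753, -5.0935, 1.0437, 19.0250)

x' = 11.6000 + 18.8000·cos(1.4730)·0.15 = 11.8753
y' = -7.9000 + 18.8000·sin(1.4730)·0.15 = -5.0935
θ' = 1.4730 + (18.8000/2.7)·tan(-0.39)·0.15 = 1.0437
v' = 18.8000 + 1.5000·0.15 = 19.0250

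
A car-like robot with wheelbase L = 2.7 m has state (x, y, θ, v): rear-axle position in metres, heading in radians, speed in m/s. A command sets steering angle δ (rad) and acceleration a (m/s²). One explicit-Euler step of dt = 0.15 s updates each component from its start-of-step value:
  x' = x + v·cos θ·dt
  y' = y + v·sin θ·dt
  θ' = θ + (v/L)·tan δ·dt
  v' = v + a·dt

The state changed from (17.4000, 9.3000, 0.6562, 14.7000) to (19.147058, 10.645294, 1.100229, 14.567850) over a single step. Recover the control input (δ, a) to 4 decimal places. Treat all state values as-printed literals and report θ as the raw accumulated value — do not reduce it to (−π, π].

δ = 0.4980, a = -0.8810

a = (v'−v)/dt = (-0.132150)/0.15 = -0.8810
Δθ = θ'−θ = 0.444029;  (v·dt/L) = 14.7000·0.15/2.7 = 0.816667
tan δ = Δθ·L/(v·dt) = 0.543709  →  δ = 0.4980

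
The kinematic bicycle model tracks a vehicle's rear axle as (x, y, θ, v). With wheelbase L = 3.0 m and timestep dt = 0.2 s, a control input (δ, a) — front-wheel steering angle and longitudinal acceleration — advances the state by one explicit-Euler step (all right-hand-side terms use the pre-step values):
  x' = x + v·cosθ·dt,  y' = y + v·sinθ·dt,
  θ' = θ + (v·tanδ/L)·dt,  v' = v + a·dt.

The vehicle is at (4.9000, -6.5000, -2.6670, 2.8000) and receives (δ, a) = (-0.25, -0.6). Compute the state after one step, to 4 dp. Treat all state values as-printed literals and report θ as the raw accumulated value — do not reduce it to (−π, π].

(4.4019, -6.7559, -2.7147, 2.6800)

x' = 4.9000 + 2.8000·cos(-2.6670)·0.2 = 4.4019
y' = -6.5000 + 2.8000·sin(-2.6670)·0.2 = -6.7559
θ' = -2.6670 + (2.8000/3.0)·tan(-0.25)·0.2 = -2.7147
v' = 2.8000 − 0.6000·0.2 = 2.6800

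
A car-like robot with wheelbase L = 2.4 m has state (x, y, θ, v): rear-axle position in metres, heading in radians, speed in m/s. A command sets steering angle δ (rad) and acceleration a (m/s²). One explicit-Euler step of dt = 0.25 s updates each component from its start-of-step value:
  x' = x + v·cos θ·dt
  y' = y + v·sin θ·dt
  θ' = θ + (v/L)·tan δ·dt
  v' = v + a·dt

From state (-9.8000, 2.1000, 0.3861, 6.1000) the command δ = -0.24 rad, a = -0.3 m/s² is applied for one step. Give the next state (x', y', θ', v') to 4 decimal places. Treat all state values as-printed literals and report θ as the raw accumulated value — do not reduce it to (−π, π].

x' = -9.8000 + 6.1000·cos(0.3861)·0.25 = -8.3873
y' = 2.1000 + 6.1000·sin(0.3861)·0.25 = 2.6743
θ' = 0.3861 + (6.1000/2.4)·tan(-0.24)·0.25 = 0.2306
v' = 6.1000 − 0.3000·0.25 = 6.0250

(-8.3873, 2.6743, 0.2306, 6.0250)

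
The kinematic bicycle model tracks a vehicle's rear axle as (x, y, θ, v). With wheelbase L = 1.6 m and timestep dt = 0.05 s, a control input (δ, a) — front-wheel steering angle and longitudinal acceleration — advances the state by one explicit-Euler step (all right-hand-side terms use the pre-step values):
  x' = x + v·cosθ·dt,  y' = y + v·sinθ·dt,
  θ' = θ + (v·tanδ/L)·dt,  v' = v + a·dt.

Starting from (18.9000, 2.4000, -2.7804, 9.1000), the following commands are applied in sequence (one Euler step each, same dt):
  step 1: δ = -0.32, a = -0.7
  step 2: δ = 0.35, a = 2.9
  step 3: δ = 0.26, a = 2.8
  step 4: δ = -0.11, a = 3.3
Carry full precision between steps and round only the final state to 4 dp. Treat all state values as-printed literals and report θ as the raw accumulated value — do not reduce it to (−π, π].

after step 1 (δ=-0.32, a=-0.7): (18.474358, 2.239207, -2.874639, 9.065000)
after step 2 (δ=0.35, a=2.9): (18.037163, 2.119643, -2.771233, 9.210000)
after step 3 (δ=0.26, a=2.8): (17.607886, 1.952964, -2.694669, 9.350000)
after step 4 (δ=-0.11, a=3.3): (17.186304, 1.750914, -2.726940, 9.515000)

(17.1863, 1.7509, -2.7269, 9.5150)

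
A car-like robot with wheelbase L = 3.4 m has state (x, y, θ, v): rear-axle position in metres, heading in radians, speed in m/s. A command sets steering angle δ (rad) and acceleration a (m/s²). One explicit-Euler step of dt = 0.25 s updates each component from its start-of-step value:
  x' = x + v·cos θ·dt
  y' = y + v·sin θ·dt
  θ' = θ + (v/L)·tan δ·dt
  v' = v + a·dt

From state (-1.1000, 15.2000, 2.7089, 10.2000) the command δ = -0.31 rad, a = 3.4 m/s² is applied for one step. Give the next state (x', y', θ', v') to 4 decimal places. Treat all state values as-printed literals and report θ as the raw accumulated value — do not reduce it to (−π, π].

x' = -1.1000 + 10.2000·cos(2.7089)·0.25 = -3.4150
y' = 15.2000 + 10.2000·sin(2.7089)·0.25 = 16.2693
θ' = 2.7089 + (10.2000/3.4)·tan(-0.31)·0.25 = 2.4687
v' = 10.2000 + 3.4000·0.25 = 11.0500

(-3.4150, 16.2693, 2.4687, 11.0500)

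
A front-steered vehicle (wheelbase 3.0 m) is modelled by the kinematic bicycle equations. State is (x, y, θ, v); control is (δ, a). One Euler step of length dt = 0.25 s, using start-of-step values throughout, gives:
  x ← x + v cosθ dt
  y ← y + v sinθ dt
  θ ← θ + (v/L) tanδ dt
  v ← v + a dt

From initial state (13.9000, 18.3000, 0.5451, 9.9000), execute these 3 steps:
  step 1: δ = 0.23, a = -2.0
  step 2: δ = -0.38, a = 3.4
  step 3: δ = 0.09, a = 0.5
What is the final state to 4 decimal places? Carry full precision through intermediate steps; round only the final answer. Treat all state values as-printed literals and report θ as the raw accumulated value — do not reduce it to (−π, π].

(20.0886, 22.2224, 0.5025, 10.3750)

after step 1 (δ=0.23, a=-2.0): (16.016312, 19.583296, 0.738268, 9.400000)
after step 2 (δ=-0.38, a=3.4): (17.754454, 21.164865, 0.425395, 10.250000)
after step 3 (δ=0.09, a=0.5): (20.088574, 22.222359, 0.502478, 10.375000)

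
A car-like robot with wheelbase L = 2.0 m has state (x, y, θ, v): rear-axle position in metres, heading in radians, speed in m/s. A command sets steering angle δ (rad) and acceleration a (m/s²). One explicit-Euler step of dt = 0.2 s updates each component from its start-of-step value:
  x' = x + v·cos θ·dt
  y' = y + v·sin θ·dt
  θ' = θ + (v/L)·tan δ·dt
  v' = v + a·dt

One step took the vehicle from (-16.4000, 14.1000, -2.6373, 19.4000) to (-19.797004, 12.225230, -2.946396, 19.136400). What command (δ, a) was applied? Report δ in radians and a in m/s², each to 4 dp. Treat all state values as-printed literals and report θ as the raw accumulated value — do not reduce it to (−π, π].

δ = -0.1580, a = -1.3180

a = (v'−v)/dt = (-0.263600)/0.2 = -1.3180
Δθ = θ'−θ = -0.309096;  (v·dt/L) = 19.4000·0.2/2.0 = 1.940000
tan δ = Δθ·L/(v·dt) = -0.159328  →  δ = -0.1580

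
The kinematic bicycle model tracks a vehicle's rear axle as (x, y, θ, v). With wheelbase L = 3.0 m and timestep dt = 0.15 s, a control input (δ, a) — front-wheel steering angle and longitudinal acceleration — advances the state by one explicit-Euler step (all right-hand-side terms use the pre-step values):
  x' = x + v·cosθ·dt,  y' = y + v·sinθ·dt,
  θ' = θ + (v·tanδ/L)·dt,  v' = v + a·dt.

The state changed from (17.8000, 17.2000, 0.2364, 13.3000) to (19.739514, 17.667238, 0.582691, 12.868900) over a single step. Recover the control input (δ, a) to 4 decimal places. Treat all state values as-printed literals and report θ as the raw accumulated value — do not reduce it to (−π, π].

δ = 0.4801, a = -2.8740

a = (v'−v)/dt = (-0.431100)/0.15 = -2.8740
Δθ = θ'−θ = 0.346291;  (v·dt/L) = 13.3000·0.15/3.0 = 0.665000
tan δ = Δθ·L/(v·dt) = 0.520738  →  δ = 0.4801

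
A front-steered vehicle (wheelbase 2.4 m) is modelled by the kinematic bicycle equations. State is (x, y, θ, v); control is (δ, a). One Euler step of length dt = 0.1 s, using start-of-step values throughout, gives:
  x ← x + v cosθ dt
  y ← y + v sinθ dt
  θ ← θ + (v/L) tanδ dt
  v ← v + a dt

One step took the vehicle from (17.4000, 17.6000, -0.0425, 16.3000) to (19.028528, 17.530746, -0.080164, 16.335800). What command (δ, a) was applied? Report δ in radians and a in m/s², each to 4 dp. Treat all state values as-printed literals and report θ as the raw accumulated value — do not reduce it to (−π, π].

δ = -0.0554, a = 0.3580

a = (v'−v)/dt = (0.035800)/0.1 = 0.3580
Δθ = θ'−θ = -0.037664;  (v·dt/L) = 16.3000·0.1/2.4 = 0.679167
tan δ = Δθ·L/(v·dt) = -0.055456  →  δ = -0.0554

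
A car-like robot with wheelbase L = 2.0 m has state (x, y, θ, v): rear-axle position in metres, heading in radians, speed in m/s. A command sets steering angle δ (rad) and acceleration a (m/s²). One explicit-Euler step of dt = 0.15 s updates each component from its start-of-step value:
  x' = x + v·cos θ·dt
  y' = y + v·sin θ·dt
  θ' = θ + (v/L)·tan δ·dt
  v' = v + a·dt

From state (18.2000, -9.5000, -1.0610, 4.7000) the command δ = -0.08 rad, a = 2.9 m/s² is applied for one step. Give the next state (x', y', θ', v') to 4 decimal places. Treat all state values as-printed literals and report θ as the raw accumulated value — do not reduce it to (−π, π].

(18.5440, -10.1154, -1.0893, 5.1350)

x' = 18.2000 + 4.7000·cos(-1.0610)·0.15 = 18.5440
y' = -9.5000 + 4.7000·sin(-1.0610)·0.15 = -10.1154
θ' = -1.0610 + (4.7000/2.0)·tan(-0.08)·0.15 = -1.0893
v' = 4.7000 + 2.9000·0.15 = 5.1350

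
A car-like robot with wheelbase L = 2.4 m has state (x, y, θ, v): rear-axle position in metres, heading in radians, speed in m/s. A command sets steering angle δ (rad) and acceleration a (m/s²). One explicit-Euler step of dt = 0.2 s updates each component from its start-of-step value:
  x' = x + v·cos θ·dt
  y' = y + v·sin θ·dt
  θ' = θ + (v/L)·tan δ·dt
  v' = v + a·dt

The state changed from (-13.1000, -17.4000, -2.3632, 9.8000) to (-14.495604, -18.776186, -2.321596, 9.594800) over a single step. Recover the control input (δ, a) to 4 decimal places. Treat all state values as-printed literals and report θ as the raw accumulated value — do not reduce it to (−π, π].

δ = 0.0509, a = -1.0260

a = (v'−v)/dt = (-0.205200)/0.2 = -1.0260
Δθ = θ'−θ = 0.041604;  (v·dt/L) = 9.8000·0.2/2.4 = 0.816667
tan δ = Δθ·L/(v·dt) = 0.050944  →  δ = 0.0509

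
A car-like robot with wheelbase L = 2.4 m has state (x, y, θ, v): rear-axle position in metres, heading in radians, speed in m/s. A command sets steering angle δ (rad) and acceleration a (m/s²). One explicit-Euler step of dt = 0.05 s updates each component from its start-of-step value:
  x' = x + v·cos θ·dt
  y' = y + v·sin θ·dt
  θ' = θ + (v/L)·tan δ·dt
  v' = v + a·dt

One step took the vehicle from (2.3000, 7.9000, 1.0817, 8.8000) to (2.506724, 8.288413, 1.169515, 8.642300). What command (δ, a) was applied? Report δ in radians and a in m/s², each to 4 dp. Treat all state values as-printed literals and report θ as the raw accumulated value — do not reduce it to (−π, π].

a = (v'−v)/dt = (-0.157700)/0.05 = -3.1540
Δθ = θ'−θ = 0.087815;  (v·dt/L) = 8.8000·0.05/2.4 = 0.183333
tan δ = Δθ·L/(v·dt) = 0.478991  →  δ = 0.4467

δ = 0.4467, a = -3.1540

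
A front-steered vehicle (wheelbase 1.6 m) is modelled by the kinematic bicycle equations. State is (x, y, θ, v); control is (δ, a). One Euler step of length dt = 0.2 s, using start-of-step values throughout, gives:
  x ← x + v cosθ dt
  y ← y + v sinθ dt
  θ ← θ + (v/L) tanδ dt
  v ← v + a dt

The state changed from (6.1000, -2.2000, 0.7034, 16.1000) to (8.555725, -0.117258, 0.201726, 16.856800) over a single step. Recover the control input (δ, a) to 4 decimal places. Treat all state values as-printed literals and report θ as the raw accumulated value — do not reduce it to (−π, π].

a = (v'−v)/dt = (0.756800)/0.2 = 3.7840
Δθ = θ'−θ = -0.501674;  (v·dt/L) = 16.1000·0.2/1.6 = 2.012500
tan δ = Δθ·L/(v·dt) = -0.249279  →  δ = -0.2443

δ = -0.2443, a = 3.7840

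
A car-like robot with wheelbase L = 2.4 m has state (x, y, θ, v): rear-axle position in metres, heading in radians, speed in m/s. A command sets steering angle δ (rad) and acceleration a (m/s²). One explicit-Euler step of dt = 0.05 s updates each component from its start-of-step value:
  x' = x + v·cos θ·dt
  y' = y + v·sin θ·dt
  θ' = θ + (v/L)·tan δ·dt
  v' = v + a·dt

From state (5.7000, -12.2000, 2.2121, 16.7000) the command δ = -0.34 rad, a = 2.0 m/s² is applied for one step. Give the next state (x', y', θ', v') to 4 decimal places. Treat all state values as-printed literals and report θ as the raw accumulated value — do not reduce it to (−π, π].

(5.2005, -11.5309, 2.0890, 16.8000)

x' = 5.7000 + 16.7000·cos(2.2121)·0.05 = 5.2005
y' = -12.2000 + 16.7000·sin(2.2121)·0.05 = -11.5309
θ' = 2.2121 + (16.7000/2.4)·tan(-0.34)·0.05 = 2.0890
v' = 16.7000 + 2.0000·0.05 = 16.8000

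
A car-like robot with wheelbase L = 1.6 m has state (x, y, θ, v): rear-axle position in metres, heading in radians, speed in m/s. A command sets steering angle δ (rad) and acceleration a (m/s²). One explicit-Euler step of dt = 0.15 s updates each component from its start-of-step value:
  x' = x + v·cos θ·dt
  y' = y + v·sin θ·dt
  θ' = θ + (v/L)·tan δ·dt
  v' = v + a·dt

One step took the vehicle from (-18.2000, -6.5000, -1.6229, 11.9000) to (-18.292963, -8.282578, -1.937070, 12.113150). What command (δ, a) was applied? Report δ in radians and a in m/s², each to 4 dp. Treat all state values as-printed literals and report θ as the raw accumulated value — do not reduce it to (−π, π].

δ = -0.2745, a = 1.4210

a = (v'−v)/dt = (0.213150)/0.15 = 1.4210
Δθ = θ'−θ = -0.314170;  (v·dt/L) = 11.9000·0.15/1.6 = 1.115625
tan δ = Δθ·L/(v·dt) = -0.281609  →  δ = -0.2745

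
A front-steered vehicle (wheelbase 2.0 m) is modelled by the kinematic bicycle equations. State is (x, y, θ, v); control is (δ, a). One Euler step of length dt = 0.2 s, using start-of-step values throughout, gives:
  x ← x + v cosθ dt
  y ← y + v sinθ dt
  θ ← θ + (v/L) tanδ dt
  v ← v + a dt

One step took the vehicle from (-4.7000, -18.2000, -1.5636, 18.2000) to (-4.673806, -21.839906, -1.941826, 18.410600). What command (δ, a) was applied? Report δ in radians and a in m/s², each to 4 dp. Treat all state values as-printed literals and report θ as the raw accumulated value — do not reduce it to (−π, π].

δ = -0.2049, a = 1.0530

a = (v'−v)/dt = (0.210600)/0.2 = 1.0530
Δθ = θ'−θ = -0.378226;  (v·dt/L) = 18.2000·0.2/2.0 = 1.820000
tan δ = Δθ·L/(v·dt) = -0.207816  →  δ = -0.2049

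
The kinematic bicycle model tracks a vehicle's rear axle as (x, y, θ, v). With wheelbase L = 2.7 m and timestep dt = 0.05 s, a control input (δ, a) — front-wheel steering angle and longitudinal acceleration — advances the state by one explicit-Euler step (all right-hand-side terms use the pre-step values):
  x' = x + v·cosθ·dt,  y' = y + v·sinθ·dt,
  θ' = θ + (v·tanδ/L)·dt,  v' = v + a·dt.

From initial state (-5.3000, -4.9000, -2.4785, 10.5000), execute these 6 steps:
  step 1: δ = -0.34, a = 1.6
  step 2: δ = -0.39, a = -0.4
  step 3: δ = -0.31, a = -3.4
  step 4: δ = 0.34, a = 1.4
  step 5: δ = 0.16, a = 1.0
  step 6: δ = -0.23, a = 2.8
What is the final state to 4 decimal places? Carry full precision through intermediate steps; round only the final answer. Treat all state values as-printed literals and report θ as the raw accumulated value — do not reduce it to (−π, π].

(-7.9814, -6.5397, -2.6367, 10.6500)

after step 1 (δ=-0.34, a=1.6): (-5.713748, -5.223167, -2.547282, 10.580000)
after step 2 (δ=-0.39, a=-0.4): (-6.152043, -5.519374, -2.627818, 10.560000)
after step 3 (δ=-0.31, a=-3.4): (-6.611876, -5.778869, -2.690460, 10.390000)
after step 4 (δ=0.34, a=1.4): (-7.079402, -6.005364, -2.622399, 10.460000)
after step 5 (δ=0.16, a=1.0): (-7.533481, -6.264866, -2.591139, 10.510000)
after step 6 (δ=-0.23, a=2.8): (-7.981358, -6.539741, -2.636710, 10.650000)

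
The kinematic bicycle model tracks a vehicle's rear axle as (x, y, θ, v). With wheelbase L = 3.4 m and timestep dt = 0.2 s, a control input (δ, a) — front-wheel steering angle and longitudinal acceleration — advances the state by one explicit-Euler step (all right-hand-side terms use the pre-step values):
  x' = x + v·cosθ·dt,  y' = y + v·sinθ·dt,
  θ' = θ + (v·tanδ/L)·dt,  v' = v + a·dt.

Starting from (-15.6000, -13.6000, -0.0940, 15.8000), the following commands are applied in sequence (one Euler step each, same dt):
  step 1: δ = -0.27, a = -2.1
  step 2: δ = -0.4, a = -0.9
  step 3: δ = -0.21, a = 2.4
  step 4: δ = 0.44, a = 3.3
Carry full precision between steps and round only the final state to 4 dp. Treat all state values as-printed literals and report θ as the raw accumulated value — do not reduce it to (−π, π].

(-5.4189, -19.4938, -0.4901, 16.3400)

after step 1 (δ=-0.27, a=-2.1): (-12.453951, -13.896603, -0.351222, 15.380000)
after step 2 (δ=-0.4, a=-0.9): (-9.565731, -14.954887, -0.733726, 15.200000)
after step 3 (δ=-0.21, a=2.4): (-7.307970, -16.990597, -0.924300, 15.680000)
after step 4 (δ=0.44, a=3.3): (-5.418865, -19.493750, -0.490074, 16.340000)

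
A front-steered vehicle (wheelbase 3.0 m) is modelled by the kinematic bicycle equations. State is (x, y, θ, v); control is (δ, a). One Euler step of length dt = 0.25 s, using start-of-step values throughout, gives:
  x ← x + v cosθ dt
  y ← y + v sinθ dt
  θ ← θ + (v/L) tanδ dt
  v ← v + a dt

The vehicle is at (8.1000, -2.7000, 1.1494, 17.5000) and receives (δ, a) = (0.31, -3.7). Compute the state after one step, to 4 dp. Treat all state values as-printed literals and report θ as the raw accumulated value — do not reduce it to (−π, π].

(9.8895, 1.2923, 1.6165, 16.5750)

x' = 8.1000 + 17.5000·cos(1.1494)·0.25 = 9.8895
y' = -2.7000 + 17.5000·sin(1.1494)·0.25 = 1.2923
θ' = 1.1494 + (17.5000/3.0)·tan(0.31)·0.25 = 1.6165
v' = 17.5000 − 3.7000·0.25 = 16.5750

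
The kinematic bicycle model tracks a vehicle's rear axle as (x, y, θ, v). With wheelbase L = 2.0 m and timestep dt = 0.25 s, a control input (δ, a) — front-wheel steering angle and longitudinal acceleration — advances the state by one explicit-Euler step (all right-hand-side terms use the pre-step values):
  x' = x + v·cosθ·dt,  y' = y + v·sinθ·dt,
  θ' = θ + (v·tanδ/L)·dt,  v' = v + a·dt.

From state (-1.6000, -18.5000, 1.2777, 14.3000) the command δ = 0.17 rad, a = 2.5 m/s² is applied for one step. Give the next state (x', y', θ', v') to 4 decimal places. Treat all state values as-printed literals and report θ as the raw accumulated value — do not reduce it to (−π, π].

(-0.5671, -15.0775, 1.5845, 14.9250)

x' = -1.6000 + 14.3000·cos(1.2777)·0.25 = -0.5671
y' = -18.5000 + 14.3000·sin(1.2777)·0.25 = -15.0775
θ' = 1.2777 + (14.3000/2.0)·tan(0.17)·0.25 = 1.5845
v' = 14.3000 + 2.5000·0.25 = 14.9250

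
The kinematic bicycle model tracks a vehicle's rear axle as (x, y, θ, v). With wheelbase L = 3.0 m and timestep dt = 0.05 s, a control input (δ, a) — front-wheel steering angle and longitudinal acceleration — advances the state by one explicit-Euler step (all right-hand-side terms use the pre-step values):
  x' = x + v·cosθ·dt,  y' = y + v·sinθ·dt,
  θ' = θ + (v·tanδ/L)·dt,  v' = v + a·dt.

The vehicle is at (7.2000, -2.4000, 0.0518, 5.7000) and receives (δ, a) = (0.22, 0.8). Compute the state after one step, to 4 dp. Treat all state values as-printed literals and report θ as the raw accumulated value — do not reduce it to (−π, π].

x' = 7.2000 + 5.7000·cos(0.0518)·0.05 = 7.4846
y' = -2.4000 + 5.7000·sin(0.0518)·0.05 = -2.3852
θ' = 0.0518 + (5.7000/3.0)·tan(0.22)·0.05 = 0.0730
v' = 5.7000 + 0.8000·0.05 = 5.7400

(7.4846, -2.3852, 0.0730, 5.7400)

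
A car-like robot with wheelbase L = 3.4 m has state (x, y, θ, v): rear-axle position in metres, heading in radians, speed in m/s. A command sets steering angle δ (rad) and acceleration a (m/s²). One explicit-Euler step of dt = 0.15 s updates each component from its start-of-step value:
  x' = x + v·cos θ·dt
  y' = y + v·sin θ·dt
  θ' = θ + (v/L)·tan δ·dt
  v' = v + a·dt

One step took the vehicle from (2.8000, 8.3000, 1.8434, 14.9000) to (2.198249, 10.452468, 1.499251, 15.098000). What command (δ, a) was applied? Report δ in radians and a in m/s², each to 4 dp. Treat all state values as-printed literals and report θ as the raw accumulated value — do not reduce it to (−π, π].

a = (v'−v)/dt = (0.198000)/0.15 = 1.3200
Δθ = θ'−θ = -0.344149;  (v·dt/L) = 14.9000·0.15/3.4 = 0.657353
tan δ = Δθ·L/(v·dt) = -0.523538  →  δ = -0.4823

δ = -0.4823, a = 1.3200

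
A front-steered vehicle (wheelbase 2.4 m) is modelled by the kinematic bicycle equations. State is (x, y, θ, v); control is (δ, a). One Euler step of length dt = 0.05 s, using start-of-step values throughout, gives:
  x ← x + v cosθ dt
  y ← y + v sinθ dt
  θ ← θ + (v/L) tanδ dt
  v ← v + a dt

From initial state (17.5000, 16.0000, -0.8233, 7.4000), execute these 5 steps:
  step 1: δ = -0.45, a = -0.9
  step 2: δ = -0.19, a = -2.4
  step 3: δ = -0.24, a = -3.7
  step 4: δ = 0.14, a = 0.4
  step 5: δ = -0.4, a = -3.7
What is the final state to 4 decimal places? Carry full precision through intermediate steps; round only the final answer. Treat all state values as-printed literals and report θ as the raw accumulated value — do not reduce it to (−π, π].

after step 1 (δ=-0.45, a=-0.9): (17.751528, 15.728645, -0.897771, 7.355000)
after step 2 (δ=-0.19, a=-2.4): (17.980766, 15.441086, -0.927240, 7.235000)
after step 3 (δ=-0.24, a=-3.7): (18.197832, 15.151698, -0.964126, 7.050000)
after step 4 (δ=0.14, a=0.4): (18.398805, 14.862102, -0.943428, 7.070000)
after step 5 (δ=-0.4, a=-3.7): (18.606315, 14.575917, -1.005702, 6.885000)

(18.6063, 14.5759, -1.0057, 6.8850)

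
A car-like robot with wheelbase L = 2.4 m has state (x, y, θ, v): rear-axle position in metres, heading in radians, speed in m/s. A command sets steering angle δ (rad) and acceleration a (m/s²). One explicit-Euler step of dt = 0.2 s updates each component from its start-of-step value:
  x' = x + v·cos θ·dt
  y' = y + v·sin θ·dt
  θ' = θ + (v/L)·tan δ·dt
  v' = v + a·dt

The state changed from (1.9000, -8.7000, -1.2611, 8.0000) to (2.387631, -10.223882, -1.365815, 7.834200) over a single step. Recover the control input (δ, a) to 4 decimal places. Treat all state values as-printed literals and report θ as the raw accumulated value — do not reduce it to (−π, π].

a = (v'−v)/dt = (-0.165800)/0.2 = -0.8290
Δθ = θ'−θ = -0.104715;  (v·dt/L) = 8.0000·0.2/2.4 = 0.666667
tan δ = Δθ·L/(v·dt) = -0.157072  →  δ = -0.1558

δ = -0.1558, a = -0.8290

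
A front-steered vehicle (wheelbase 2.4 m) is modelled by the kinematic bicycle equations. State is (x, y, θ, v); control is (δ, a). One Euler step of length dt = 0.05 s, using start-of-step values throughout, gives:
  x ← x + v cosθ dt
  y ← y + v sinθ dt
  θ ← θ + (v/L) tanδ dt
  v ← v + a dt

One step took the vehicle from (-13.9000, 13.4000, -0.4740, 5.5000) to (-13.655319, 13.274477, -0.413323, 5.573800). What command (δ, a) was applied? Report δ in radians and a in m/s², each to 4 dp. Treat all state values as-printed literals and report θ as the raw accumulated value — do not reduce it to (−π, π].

a = (v'−v)/dt = (0.073800)/0.05 = 1.4760
Δθ = θ'−θ = 0.060677;  (v·dt/L) = 5.5000·0.05/2.4 = 0.114583
tan δ = Δθ·L/(v·dt) = 0.529545  →  δ = 0.4870

δ = 0.4870, a = 1.4760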